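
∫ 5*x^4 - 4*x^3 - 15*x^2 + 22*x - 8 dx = x^5 - x^4 - 5*x^3 + 11*x^2 - 8*x + C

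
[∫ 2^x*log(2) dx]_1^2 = 2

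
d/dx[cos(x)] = -sin(x)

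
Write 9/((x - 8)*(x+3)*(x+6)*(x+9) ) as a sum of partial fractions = -1/(34*(x + 9)) + 1/(14*(x + 6)) - 1/(22*(x + 3)) + 9/(2618*(x - 8))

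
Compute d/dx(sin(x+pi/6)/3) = cos(x + pi/6)/3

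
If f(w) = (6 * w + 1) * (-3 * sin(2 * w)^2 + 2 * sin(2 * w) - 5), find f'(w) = -36*w*sin(4*w) + 24*w*cos(2*w) - 18*sin(2*w)^2 + 12*sin(2*w) - 6*sin(4*w) + 4*cos(2*w) - 30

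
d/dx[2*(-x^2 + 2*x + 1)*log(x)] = (-4*x^2*log(x) - 2*x^2 + 4*x*log(x) + 4*x + 2)/x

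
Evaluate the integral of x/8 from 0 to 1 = 1/16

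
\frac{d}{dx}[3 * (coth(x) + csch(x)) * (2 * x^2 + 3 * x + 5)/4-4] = -(6*x^2*cosh(x) + 6*x^2 - 12*x*sinh(x) - 6*x*sinh(2*x) + 9*x*cosh(x) + 9*x - 9*sinh(x) - 9*sinh(2*x)/2 + 15*cosh(x) + 15)/(4*sinh(x)^2)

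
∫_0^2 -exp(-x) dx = -1 + exp(-2)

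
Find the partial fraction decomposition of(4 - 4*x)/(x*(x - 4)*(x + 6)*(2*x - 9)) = -16/(27*(2*x - 9)) - 1/(45*(x + 6)) + 3/(10*(x - 4)) + 1/(54*x)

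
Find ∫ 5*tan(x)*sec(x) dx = 5*sec(x) + C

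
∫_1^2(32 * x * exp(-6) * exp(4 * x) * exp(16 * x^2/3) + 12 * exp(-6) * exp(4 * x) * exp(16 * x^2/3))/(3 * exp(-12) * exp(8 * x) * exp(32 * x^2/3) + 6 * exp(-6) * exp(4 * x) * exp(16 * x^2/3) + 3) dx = -exp(10/3)/(1 + exp(10/3)) + exp(70/3)/(1 + exp(70/3))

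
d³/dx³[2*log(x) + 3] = 4/x^3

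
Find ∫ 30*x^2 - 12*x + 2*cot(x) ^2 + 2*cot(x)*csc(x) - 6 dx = 10*x^3 - 6*x^2 - 8*x - 2*cot(x) - 2*csc(x) + C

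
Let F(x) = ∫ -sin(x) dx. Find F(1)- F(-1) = 0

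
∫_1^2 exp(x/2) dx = -2*exp(1/2) + 2*E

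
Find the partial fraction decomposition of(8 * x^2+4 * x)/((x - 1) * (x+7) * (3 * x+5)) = -35/(32*(3*x + 5)) + 91/(32*(x + 7)) + 3/(16*(x - 1))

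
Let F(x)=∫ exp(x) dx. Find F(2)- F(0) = -1 + exp(2)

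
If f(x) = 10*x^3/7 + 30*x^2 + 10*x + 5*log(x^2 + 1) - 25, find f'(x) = (30*x^4 + 420*x^3 + 100*x^2 + 490*x + 70)/(7*x^2 + 7)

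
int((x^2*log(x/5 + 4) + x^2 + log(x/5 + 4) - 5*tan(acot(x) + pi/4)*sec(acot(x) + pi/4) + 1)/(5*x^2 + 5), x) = (sqrt(2)*x*sqrt((x^2 + 1)/x^2) + (x - 1)*(x + 20)*log(x/5 + 4)/5)/(x - 1) + C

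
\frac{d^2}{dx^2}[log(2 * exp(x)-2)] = -exp(x)/(exp(2*x) - 2*exp(x) + 1)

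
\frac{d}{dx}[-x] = -1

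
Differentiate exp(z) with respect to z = exp(z)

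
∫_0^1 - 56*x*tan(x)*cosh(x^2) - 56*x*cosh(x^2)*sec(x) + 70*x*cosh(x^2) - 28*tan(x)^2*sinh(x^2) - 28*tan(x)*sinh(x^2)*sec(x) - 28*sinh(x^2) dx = 7*(-4*sec(1) - 4*tan(1) + 5)*sinh(1)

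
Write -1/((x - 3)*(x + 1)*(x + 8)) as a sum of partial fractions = -1/(77*(x + 8)) + 1/(28*(x + 1)) - 1/(44*(x - 3))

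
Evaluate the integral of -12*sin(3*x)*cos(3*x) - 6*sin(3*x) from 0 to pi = -4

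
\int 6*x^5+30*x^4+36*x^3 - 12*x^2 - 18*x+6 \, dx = x^6 + 6*x^5 + 9*x^4 - 4*x^3 - 9*x^2 + 6*x + C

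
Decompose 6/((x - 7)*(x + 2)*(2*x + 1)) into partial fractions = -8/(15*(2*x + 1)) + 2/(9*(x + 2)) + 2/(45*(x - 7))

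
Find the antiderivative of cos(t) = sin(t) + C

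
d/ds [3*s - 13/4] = 3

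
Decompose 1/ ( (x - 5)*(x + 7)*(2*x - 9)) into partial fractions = -4/(23*(2*x - 9)) + 1/(276*(x + 7)) + 1/(12*(x - 5))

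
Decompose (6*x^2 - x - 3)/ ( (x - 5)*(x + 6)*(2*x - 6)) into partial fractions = 73/(66*(x + 6)) - 4/(3*(x - 3)) + 71/(22*(x - 5))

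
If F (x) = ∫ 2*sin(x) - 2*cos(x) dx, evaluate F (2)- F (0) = -2*sin(2) - 2*cos(2) + 2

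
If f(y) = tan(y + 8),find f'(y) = tan(y + 8)^2 + 1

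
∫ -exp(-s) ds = exp(-s) + C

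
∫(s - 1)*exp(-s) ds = -s*exp(-s) + C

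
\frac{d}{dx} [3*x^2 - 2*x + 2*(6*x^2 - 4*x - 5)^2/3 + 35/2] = 96*x^3 - 96*x^2 - 158*x/3 + 74/3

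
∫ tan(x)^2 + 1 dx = tan(x) + C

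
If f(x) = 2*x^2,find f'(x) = 4*x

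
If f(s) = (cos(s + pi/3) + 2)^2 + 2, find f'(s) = -4*sin(s + pi/3) - cos(2*s + pi/6)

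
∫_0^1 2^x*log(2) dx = 1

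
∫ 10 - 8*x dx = -4*x^2 + 10*x + C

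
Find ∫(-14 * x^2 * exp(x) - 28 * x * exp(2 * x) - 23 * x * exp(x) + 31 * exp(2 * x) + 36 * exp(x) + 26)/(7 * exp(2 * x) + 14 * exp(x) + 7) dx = ((26*x - 21)*(exp(x) + 1) + (-14*x^2 + 5*x - 21)*exp(x))/(7*(exp(x) + 1)) + C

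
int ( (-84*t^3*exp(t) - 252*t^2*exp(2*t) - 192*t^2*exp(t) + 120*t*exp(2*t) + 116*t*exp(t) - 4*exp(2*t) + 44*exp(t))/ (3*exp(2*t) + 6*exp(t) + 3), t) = (4*(-21*t^3 + 15*t^2 - t + 12)*exp(t) - 15*exp(t) - 15)/(3*(exp(t) + 1)) + C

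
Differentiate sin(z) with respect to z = cos(z)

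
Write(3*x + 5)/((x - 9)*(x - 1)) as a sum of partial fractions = -1/(x - 1) + 4/(x - 9)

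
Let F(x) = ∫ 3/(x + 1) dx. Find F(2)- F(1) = -log(24) + log(81)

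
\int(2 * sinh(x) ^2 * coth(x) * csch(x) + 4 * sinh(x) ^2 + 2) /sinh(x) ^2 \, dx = 4*x - 2/tanh(x) - 2/sinh(x) + C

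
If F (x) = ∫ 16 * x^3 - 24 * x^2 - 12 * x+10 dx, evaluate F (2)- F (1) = -4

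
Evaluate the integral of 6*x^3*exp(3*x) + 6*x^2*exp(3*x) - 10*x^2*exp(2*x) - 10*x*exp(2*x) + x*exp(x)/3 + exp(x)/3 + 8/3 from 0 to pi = -5*pi^2*exp(2*pi) + 8*pi/3 + pi*exp(pi)/3 + 2*pi^3*exp(3*pi)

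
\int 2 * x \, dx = x^2 + C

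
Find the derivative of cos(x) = -sin(x)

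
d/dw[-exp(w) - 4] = -exp(w)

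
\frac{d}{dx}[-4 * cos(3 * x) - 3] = 12*sin(3*x)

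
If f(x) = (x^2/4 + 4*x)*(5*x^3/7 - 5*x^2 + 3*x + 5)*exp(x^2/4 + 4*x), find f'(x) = 5*x^6*exp(x^2/4 + 4*x)/56 + 85*x^5*exp(x^2/4 + 4*x)/56 - 129*x^4*exp(x^2/4 + 4*x)/56 - 3581*x^3*exp(x^2/4 + 4*x)/56 + 21*x^2*exp(x^2/4 + 4*x)/4 + 213*x*exp(x^2/4 + 4*x)/2 + 20*exp(x^2/4 + 4*x)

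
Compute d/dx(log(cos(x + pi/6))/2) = -tan(x + pi/6)/2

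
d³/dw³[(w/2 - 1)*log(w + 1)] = (-w - 7)/(2*w^3 + 6*w^2 + 6*w + 2)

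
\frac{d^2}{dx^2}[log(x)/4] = -1/(4*x^2)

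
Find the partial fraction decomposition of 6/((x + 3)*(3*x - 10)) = 18/(19*(3*x - 10)) - 6/(19*(x + 3))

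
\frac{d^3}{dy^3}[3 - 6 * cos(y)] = -6*sin(y)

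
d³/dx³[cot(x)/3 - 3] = -2*cot(x)^4 - 8*cot(x)^2/3 - 2/3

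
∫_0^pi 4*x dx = 2*pi^2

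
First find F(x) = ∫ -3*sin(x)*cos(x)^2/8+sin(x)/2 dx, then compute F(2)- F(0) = cos(2)^3/8 - cos(2)/2 + 3/8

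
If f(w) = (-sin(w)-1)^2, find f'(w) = 2*(sin(w) + 1)*cos(w)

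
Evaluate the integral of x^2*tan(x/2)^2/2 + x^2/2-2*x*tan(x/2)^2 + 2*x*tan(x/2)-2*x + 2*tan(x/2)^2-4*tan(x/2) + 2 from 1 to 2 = -tan(1/2)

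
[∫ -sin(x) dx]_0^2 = -1 + cos(2)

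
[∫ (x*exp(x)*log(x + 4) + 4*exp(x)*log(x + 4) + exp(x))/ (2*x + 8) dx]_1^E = -E*log(5)/2 + exp(E)*log(E + 4)/2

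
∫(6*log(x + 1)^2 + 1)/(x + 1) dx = 2*log(x + 1)^3 + log(x + 1) + C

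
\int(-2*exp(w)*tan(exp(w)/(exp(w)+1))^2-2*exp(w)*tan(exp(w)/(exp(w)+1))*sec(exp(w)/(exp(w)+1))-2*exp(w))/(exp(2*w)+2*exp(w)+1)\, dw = -2*tan(exp(w)/(exp(w) + 1)) - 2/cos(exp(w)/(exp(w) + 1)) + C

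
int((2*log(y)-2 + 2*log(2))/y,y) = (log(2*y) - 1)^2 + C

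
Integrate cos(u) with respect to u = sin(u) + C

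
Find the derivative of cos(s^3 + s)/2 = -(3*s^2 + 1)*sin(s*(s^2 + 1))/2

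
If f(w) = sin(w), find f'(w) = cos(w)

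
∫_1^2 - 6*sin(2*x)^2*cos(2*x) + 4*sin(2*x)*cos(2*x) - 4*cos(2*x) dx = -sin(2)^2 - sin(4)^3 + sin(4)^2 + sin(2)^3 - 2*sin(4) + 2*sin(2)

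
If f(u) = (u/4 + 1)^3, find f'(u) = 3*u^2/64 + 3*u/8 + 3/4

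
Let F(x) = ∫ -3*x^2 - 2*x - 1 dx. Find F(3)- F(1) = -36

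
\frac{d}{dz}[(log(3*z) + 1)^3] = (3*log(z)^2 + 6*log(z) + 6*log(3)*log(z) + 3 + 3*log(3)^2 + 6*log(3))/z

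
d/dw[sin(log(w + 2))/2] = cos(log(w + 2))/(2*w + 4)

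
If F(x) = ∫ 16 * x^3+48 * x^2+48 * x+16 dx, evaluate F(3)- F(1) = 960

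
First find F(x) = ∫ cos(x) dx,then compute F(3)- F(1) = -sin(1) + sin(3)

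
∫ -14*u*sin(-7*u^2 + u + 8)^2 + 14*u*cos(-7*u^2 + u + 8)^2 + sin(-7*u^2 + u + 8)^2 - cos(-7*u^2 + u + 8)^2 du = -sin(-14*u^2 + 2*u + 16)/2 + C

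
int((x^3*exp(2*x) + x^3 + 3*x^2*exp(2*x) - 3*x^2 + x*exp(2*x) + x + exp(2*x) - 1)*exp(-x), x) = 2*x*(x^2 + 1)*sinh(x) + C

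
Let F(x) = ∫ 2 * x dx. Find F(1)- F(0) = 1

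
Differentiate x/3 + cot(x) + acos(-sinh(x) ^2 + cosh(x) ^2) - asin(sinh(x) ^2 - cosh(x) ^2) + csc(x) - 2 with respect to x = -cot(x)^2 - cot(x)*csc(x) - 2/3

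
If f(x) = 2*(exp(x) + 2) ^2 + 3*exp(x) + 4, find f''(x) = 8*exp(2*x) + 11*exp(x)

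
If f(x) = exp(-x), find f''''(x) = exp(-x)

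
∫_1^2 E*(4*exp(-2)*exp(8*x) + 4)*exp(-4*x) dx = -exp(3) - exp(-7) + exp(-3) + exp(7)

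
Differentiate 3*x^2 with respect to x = 6*x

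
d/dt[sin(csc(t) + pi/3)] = -cos(csc(t) + pi/3)*cot(t)*csc(t)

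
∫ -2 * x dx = -x^2 + C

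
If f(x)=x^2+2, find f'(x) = 2*x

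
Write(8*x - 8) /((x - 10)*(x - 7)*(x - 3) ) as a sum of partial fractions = 4/(7*(x - 3)) - 4/(x - 7) + 24/(7*(x - 10))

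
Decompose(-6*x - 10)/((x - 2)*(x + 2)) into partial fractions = -1/(2*(x + 2)) - 11/(2*(x - 2))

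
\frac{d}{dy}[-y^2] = -2*y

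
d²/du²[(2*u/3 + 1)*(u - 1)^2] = 4*u - 2/3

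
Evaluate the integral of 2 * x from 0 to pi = pi^2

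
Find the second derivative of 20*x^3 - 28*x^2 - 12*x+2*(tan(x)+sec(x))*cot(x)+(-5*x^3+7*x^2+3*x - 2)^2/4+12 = 375*x^4/2 - 350*x^3 + 57*x^2 + 213*x - 131/2 - 2/sin(x) + 4/sin(x)^3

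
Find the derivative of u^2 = 2*u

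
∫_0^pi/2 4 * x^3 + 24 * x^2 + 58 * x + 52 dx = -40 + (pi/2 + 2)^2 + (2 + (pi/2 + 2)^2)^2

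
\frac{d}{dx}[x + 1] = 1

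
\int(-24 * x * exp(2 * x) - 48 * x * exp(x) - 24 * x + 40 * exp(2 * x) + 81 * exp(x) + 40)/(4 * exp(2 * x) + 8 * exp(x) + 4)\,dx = ((exp(x) + 1)*(-3*x^2 + 10*x + 11) + exp(x)/4)/(exp(x) + 1) + C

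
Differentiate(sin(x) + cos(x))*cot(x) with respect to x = -sqrt(2)*sin(x + pi/4) - cos(x)/sin(x)^2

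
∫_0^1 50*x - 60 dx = -35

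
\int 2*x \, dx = x^2 + C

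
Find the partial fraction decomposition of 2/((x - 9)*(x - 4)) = -2/(5*(x - 4)) + 2/(5*(x - 9))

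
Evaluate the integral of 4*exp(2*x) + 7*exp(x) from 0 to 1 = -17 - E + 2*(2 + E)^2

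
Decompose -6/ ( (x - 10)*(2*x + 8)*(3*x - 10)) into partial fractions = 27/(440*(3*x - 10)) - 3/(308*(x + 4)) - 3/(280*(x - 10))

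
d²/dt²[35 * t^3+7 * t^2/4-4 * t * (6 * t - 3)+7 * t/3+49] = 210*t - 89/2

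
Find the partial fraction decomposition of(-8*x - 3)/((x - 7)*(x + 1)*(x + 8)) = 61/(105*(x + 8)) - 5/(56*(x + 1)) - 59/(120*(x - 7))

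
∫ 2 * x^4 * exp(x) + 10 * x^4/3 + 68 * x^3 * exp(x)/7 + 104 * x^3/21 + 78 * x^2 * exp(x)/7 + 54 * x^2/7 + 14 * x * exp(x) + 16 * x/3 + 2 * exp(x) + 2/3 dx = 2*x*(x + 3*exp(x) + 1)*(7*x^3 + 6*x^2 + 21*x + 7)/21 + C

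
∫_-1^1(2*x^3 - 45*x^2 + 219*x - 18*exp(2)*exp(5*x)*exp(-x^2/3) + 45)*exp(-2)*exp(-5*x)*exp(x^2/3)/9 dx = -10*exp(10/3)/3 - 4 - 20*exp(-20/3)/3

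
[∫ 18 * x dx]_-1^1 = 0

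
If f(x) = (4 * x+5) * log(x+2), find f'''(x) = (-4*x - 14)/(x^3 + 6*x^2 + 12*x + 8)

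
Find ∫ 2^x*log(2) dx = 2^x + C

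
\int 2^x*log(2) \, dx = 2^x + C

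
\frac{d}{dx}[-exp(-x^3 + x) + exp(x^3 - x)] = 3*x^2*exp(-x^3 + x) + 3*x^2*exp(x^3 - x) - exp(-x^3 + x) - exp(x^3 - x)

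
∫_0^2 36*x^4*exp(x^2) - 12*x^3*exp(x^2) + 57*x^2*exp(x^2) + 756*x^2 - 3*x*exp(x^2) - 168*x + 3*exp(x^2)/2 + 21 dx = 3435/2 + 255*exp(4)/2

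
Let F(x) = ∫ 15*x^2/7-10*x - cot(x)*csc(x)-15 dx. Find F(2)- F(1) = -25 - csc(1) + csc(2)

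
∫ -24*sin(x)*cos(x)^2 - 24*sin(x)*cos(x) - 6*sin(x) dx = (2*cos(x) + 1)^3 + C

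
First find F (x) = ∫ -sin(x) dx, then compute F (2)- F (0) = -1 + cos(2)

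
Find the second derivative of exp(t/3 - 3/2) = exp(t/3 - 3/2)/9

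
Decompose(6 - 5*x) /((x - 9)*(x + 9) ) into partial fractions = -17/(6*(x + 9)) - 13/(6*(x - 9))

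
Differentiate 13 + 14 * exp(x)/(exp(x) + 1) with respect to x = 14*exp(x)/(exp(2*x) + 2*exp(x) + 1)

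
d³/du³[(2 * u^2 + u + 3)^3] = 960*u^3 + 720*u^2 + 1008*u + 222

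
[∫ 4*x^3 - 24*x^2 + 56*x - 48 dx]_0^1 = -27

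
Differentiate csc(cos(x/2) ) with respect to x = sin(x/2)*cot(cos(x/2))*csc(cos(x/2))/2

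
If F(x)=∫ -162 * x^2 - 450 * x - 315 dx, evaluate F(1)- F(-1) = -738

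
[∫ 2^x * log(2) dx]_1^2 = 2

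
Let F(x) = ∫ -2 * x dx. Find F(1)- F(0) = -1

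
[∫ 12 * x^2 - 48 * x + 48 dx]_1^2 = 4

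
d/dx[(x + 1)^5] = 5*x^4 + 20*x^3 + 30*x^2 + 20*x + 5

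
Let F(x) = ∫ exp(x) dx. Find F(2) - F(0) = -1 + exp(2)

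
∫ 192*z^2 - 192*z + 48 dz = 64*z^3 - 96*z^2 + 48*z + C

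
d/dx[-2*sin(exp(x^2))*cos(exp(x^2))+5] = 4*x*(2*sin(exp(x^2))^2 - 1)*exp(x^2)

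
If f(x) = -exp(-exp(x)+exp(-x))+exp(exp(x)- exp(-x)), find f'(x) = (exp(2*x) + exp(2*exp(x) - 2*exp(-x)) + exp(2*x + 2*exp(x) - 2*exp(-x)) + 1)*exp(-x - exp(x) + exp(-x))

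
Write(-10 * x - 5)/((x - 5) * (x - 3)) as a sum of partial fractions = 35/(2*(x - 3)) - 55/(2*(x - 5))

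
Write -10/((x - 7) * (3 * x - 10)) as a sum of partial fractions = 30/(11*(3*x - 10)) - 10/(11*(x - 7))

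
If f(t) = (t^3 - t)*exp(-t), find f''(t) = (t^3 - 6*t^2 + 5*t + 2)*exp(-t)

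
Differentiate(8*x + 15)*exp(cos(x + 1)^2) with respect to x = -16*x*exp(cos(x + 1)^2)*sin(x + 1)*cos(x + 1) - 30*exp(cos(x + 1)^2)*sin(x + 1)*cos(x + 1) + 8*exp(cos(x + 1)^2)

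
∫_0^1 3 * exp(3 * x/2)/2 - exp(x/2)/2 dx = -exp(1/2) + exp(3/2)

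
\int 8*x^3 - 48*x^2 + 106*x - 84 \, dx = 2*x^4 - 16*x^3 + 53*x^2 - 84*x + C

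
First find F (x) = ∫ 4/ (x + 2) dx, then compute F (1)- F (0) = -4*log(2) + 4*log(3)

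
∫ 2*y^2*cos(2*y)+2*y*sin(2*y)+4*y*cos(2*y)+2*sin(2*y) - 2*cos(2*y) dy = ((y + 1)^2 - 2)*sin(2*y) + C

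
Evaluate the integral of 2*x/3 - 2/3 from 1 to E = (-1 + E)^2/3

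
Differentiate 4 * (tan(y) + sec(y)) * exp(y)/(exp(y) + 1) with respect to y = 4*(exp(y)*sin(y)/cos(y)^2 + exp(y)/cos(y)^2 + sqrt(2)*sin(y + pi/4)/cos(y)^2 + tan(y) + cos(y)^(-2))*exp(y)/(exp(2*y) + 2*exp(y) + 1)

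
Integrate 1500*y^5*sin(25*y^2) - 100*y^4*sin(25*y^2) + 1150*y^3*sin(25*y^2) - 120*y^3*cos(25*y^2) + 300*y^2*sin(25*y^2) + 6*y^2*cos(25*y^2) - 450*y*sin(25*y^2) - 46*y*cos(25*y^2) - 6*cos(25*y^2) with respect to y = (-30*y^4 + 2*y^3 - 23*y^2 - 6*y + 9)*cos(25*y^2) + C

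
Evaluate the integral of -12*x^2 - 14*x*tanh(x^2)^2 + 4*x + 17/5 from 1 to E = -4*exp(3) - 5*exp(2) - 7*tanh(1) + 28/5 + 7*tanh(exp(2)) + 17*E/5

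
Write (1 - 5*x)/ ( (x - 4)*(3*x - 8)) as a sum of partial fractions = 37/(4*(3*x - 8)) - 19/(4*(x - 4))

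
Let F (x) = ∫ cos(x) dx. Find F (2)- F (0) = sin(2)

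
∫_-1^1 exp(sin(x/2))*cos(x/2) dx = -2*exp(-sin(1/2)) + 2*exp(sin(1/2))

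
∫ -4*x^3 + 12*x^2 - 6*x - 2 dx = -x^4 + 4*x^3 - 3*x^2 - 2*x + C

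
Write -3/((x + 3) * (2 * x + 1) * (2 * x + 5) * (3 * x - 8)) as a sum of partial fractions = -81/(10013*(3*x - 8)) - 3/(31*(2*x + 5)) + 3/(95*(2*x + 1)) + 3/(85*(x + 3))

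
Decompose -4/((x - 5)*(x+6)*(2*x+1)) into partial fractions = 16/(121*(2*x + 1)) - 4/(121*(x + 6)) - 4/(121*(x - 5))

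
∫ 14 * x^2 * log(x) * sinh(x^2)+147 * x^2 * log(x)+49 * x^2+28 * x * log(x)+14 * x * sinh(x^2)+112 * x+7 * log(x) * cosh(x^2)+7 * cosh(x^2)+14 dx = (7*x*log(x) + 7)*(7*x^2 + 2*x + cosh(x^2)) + C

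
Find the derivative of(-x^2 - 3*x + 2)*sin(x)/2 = -x^2*cos(x)/2 - x*sin(x) - 3*x*cos(x)/2 - 3*sin(x)/2 + cos(x)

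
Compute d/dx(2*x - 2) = 2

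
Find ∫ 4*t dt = 2*t^2 + C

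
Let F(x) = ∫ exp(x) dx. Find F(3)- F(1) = -E + exp(3)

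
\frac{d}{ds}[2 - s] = -1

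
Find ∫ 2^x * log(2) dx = 2^x + C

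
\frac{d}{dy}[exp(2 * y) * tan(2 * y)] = 2*(tan(2*y) + cos(2*y)^(-2))*exp(2*y)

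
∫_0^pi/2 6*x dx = 3*pi^2/4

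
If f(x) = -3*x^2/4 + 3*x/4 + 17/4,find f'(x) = 3/4 - 3*x/2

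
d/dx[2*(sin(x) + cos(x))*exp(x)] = 4*exp(x)*cos(x)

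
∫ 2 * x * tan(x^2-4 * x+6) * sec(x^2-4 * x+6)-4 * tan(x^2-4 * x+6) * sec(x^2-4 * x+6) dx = sec((x - 2)^2 + 2) + C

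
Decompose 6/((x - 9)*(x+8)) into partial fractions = -6/(17*(x + 8)) + 6/(17*(x - 9))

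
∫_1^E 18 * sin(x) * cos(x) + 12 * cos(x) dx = -(2 + 3*sin(1))^2 + (3*sin(E) + 2)^2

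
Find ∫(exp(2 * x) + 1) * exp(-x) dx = 2*sinh(x) + C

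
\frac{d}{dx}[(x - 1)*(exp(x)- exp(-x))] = (x*exp(2*x) + x - 2)*exp(-x)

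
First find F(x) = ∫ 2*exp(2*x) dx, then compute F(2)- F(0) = -1 + exp(4)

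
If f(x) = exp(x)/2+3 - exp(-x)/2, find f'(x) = (exp(2*x) + 1)*exp(-x)/2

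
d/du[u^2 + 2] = 2*u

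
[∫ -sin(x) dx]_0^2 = -1 + cos(2)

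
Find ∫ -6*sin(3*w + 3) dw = 2*cos(3*w + 3) + C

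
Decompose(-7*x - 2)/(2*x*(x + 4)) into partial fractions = -13/(4*(x + 4)) - 1/(4*x)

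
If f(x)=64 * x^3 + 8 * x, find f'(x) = 192*x^2 + 8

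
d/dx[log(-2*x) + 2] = 1/x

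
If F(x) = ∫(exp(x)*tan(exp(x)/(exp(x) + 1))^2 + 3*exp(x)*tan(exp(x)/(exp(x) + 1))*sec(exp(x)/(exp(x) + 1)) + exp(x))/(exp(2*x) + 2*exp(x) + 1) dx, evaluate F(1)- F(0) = -3*sec(1/2) - tan(1/2) + tan(E/(1 + E)) + 3*sec(E/(1 + E))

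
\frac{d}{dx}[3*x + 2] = 3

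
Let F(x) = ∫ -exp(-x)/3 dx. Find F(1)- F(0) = -1/3 + exp(-1)/3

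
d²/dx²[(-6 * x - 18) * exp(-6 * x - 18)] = (-216*x - 576)*exp(-6*x - 18)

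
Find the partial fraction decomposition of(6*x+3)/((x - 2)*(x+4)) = 7/(2*(x + 4)) + 5/(2*(x - 2))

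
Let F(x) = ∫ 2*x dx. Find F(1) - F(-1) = 0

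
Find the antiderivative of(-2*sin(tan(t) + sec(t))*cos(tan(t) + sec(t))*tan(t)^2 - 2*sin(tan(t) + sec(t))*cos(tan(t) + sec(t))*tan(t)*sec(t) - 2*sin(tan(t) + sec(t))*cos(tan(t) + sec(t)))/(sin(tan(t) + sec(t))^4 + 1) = acot(sin(tan(t) + sec(t))^2) + C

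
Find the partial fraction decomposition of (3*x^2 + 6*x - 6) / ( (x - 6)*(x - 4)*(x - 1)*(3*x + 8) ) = 9/(2860*(3*x + 8)) + 1/(55*(x - 1)) - 11/(20*(x - 4)) + 69/(130*(x - 6))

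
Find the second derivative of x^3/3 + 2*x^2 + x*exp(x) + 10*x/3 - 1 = x*exp(x) + 2*x + 2*exp(x) + 4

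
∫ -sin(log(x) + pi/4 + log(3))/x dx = cos(log(3*x) + pi/4) + C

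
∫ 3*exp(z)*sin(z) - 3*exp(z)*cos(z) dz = -3*exp(z)*cos(z) + C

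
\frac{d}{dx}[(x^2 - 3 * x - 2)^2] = 4*x^3 - 18*x^2 + 10*x + 12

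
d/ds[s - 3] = 1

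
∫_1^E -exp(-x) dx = -exp(-1) + exp(-E)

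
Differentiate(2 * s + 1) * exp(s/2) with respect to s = s*exp(s/2) + 5*exp(s/2)/2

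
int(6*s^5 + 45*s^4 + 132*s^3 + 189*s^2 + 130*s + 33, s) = s^6 + 9*s^5 + 33*s^4 + 63*s^3 + 65*s^2 + 33*s + C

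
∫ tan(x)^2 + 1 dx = tan(x) + C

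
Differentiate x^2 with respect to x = 2*x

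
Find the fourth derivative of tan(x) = 24*tan(x)^5 + 40*tan(x)^3 + 16*tan(x)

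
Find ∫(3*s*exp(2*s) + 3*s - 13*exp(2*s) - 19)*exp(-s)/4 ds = (3*s - 16)*sinh(s)/2 + C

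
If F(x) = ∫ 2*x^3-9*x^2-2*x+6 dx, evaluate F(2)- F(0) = -8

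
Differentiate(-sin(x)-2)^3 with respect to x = -3*(sin(x) + 2)^2*cos(x)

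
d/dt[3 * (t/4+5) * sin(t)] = 3*t*cos(t)/4 + 3*sin(t)/4 + 15*cos(t)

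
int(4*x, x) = 2*x^2 + C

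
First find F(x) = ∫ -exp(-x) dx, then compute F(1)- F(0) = -1 + exp(-1)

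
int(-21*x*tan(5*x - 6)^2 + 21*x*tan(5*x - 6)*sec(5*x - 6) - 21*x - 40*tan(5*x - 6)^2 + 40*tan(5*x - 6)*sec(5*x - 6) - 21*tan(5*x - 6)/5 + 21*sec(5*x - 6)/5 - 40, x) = (-21*x/5 - 8)*(tan(5*x - 6) - sec(5*x - 6)) + C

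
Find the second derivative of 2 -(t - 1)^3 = 6 - 6*t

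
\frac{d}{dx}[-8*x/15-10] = -8/15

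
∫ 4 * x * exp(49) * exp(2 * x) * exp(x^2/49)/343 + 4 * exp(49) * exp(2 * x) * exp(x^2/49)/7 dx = 2*exp((x + 49)^2/49)/7 + C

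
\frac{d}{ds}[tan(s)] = cos(s)^(-2)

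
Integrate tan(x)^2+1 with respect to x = tan(x) + C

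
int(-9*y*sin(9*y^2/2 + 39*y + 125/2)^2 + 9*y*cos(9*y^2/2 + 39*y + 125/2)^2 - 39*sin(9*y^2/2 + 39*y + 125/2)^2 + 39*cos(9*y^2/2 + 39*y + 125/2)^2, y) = sin(9*y^2 + 78*y + 125)/2 + C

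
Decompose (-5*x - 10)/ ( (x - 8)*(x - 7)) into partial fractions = 45/(x - 7) - 50/(x - 8)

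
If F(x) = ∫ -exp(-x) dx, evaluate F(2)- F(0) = -1 + exp(-2)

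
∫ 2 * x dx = x^2 + C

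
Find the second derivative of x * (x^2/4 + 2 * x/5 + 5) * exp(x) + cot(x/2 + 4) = x^3*exp(x)/4 + 19*x^2*exp(x)/10 + 81*x*exp(x)/10 + 54*exp(x)/5 + cos(x/2 + 4)/(2*sin(x/2 + 4)^3)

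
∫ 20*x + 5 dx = 10*x^2 + 5*x + C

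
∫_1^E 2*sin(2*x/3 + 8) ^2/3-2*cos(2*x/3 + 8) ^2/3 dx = sin(52/3)/2 - sin(4*(E/3 + 4))/2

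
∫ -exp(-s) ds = exp(-s) + C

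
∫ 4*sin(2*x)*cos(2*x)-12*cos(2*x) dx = (sin(2*x) - 3)^2 + C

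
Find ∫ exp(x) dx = exp(x) + C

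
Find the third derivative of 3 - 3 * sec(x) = 3*(1 - 6/cos(x)^2)*sin(x)/cos(x)^2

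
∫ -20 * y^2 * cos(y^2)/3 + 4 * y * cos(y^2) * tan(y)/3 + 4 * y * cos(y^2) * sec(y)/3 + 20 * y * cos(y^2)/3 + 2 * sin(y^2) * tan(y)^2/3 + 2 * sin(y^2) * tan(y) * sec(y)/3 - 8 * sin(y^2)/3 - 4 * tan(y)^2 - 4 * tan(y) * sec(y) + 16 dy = 2*(sin(y^2) - 6)*(-5*y + tan(y) + sec(y) + 5)/3 + C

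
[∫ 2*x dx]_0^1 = 1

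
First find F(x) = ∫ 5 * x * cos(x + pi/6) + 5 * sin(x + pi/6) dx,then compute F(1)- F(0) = 5*sin(pi/6 + 1)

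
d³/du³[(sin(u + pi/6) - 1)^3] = -21*sin(u + pi/6)^2*cos(u + pi/6) + 12*sin(2*u + pi/3) + 6*cos(u + pi/6)^3 - 3*cos(u + pi/6)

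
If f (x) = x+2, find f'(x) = 1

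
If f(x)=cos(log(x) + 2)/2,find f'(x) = -sin(log(x) + 2)/(2*x)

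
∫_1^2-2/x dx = -2*log(2)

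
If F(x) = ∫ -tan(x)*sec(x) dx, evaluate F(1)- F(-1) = 0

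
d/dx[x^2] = 2*x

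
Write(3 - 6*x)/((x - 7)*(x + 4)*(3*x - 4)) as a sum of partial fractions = 45/(272*(3*x - 4)) + 27/(176*(x + 4)) - 39/(187*(x - 7))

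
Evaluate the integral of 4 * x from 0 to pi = 2*pi^2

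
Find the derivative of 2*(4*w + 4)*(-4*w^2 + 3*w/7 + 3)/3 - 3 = -32*w^2 - 400*w/21 + 64/7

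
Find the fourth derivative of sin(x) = sin(x)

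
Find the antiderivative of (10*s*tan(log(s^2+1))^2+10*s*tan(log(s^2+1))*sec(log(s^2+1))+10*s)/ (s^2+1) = 5*tan(log(s^2 + 1)) + 5/cos(log(s^2 + 1)) + C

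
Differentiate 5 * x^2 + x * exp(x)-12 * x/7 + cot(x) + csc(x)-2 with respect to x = x*exp(x) + 10*x + exp(x) - cot(x)^2 - cot(x)*csc(x) - 19/7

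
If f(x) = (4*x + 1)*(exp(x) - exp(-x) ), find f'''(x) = (4*x*exp(2*x) + 4*x + 13*exp(2*x) - 11)*exp(-x)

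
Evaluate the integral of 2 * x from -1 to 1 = 0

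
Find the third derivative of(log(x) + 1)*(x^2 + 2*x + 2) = (2*x^2 - 2*x + 4)/x^3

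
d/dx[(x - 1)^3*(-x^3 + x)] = -6*x^5 + 15*x^4 - 8*x^3 - 6*x^2 + 6*x - 1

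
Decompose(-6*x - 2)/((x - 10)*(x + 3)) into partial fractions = -16/(13*(x + 3)) - 62/(13*(x - 10))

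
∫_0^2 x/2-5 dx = -9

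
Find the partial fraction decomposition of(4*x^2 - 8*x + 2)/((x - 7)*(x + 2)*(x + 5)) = 71/(18*(x + 5)) - 34/(27*(x + 2)) + 71/(54*(x - 7))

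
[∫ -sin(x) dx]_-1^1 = 0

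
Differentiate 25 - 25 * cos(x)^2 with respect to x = 25*sin(2*x)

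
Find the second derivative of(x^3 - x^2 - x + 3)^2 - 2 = 30*x^4 - 40*x^3 - 12*x^2 + 48*x - 10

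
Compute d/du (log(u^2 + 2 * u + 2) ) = (2*u + 2)/(u^2 + 2*u + 2)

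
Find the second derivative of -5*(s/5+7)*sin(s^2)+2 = 4*s^3*sin(s^2) + 140*s^2*sin(s^2) - 6*s*cos(s^2) - 70*cos(s^2)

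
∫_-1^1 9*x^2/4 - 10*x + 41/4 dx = 22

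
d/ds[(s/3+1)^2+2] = 2*s/9 + 2/3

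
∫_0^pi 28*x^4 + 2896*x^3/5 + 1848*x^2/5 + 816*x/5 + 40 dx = 4*(pi^2/5 + 5*pi)*(2 + 4*pi + 6*pi^2 + 7*pi^3)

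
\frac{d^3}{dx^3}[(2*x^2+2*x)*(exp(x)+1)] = 2*x^2*exp(x) + 14*x*exp(x) + 18*exp(x)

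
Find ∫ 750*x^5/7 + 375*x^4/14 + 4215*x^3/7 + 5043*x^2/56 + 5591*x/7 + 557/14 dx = 125*x^6/7 + 75*x^5/14 + 4215*x^4/28 + 1681*x^3/56 + 5591*x^2/14 + 557*x/14 + C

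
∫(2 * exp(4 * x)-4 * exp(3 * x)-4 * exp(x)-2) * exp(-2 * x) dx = ((exp(x) - 2)*exp(x) - 1)^2*exp(-2*x) + C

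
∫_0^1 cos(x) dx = sin(1)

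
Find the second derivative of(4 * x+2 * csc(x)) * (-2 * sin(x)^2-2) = 32*x*sin(x)^2 - 16*x - 32*sin(x)*cos(x) + 4*sin(x) + 4/sin(x) - 8/sin(x)^3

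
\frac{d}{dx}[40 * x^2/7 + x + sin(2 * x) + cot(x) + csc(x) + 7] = 80*x/7 + 2*cos(2*x) - cot(x)^2 - cot(x)*csc(x)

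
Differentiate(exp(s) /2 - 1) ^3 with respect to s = 3*exp(3*s)/8 - 3*exp(2*s)/2 + 3*exp(s)/2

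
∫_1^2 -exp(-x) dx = -exp(-1) + exp(-2)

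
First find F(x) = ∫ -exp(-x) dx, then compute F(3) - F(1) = -exp(-1) + exp(-3)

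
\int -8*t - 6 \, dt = -4*t^2 - 6*t + C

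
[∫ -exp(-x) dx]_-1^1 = -E + exp(-1)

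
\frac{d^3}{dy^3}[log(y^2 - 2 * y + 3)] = (4*y^3 - 12*y^2 - 12*y + 20)/(y^6 - 6*y^5 + 21*y^4 - 44*y^3 + 63*y^2 - 54*y + 27)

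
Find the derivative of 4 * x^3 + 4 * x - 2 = 12*x^2 + 4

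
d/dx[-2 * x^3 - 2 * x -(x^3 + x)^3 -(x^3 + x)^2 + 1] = -9*x^8 - 21*x^6 - 6*x^5 - 15*x^4 - 8*x^3 - 9*x^2 - 2*x - 2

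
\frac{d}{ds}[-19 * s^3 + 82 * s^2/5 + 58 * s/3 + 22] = -57*s^2 + 164*s/5 + 58/3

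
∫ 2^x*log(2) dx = 2^x + C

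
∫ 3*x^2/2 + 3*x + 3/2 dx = x^3/2 + 3*x^2/2 + 3*x/2 + C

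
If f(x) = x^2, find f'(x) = 2*x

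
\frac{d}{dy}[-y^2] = -2*y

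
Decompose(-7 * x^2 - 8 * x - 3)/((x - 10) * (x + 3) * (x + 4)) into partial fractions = -83/(14*(x + 4)) + 42/(13*(x + 3)) - 783/(182*(x - 10))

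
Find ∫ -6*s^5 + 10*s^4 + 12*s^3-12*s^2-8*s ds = -s^6 + 2*s^5 + 3*s^4 - 4*s^3 - 4*s^2 + C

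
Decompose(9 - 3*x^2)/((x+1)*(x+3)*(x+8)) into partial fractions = -183/(35*(x + 8)) + 9/(5*(x + 3)) + 3/(7*(x + 1))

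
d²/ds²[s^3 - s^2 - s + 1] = 6*s - 2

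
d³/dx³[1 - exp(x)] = -exp(x)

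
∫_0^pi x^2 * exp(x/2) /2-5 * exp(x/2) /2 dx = -3 + (-1 + (-2 + pi)^2)*exp(pi/2)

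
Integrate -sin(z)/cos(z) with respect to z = log(cos(z)) + C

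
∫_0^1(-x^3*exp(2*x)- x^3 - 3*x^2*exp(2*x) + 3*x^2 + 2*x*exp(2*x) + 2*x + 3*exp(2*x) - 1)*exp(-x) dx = -2*exp(-1) + 2*E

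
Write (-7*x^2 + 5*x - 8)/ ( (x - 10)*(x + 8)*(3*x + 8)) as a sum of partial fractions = 20/(19*(3*x + 8)) - 31/(18*(x + 8)) - 329/(342*(x - 10))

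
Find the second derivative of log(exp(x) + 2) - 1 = 2*exp(x)/(exp(2*x) + 4*exp(x) + 4)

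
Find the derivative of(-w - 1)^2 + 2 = 2*w + 2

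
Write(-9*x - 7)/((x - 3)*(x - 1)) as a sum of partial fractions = 8/(x - 1) - 17/(x - 3)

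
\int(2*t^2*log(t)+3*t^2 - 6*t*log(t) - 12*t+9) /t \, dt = (t - 3)^2*(log(t) + 1) + C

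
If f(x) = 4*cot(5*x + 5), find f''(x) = 200*cos(5*x + 5)/sin(5*x + 5)^3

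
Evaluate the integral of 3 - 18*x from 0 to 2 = -30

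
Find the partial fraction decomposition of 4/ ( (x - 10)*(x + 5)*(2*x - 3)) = -16/(221*(2*x - 3)) + 4/(195*(x + 5)) + 4/(255*(x - 10))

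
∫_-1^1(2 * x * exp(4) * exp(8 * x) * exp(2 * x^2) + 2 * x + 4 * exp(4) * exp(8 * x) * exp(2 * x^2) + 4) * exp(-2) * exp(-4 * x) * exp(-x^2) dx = -exp(-1) - exp(-7) + E + exp(7)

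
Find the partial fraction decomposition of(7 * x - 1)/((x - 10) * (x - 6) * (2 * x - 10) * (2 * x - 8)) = -9/(16*(x - 4)) + 17/(10*(x - 5)) - 41/(32*(x - 6)) + 23/(160*(x - 10))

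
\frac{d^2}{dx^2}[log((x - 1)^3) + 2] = -3/(x^2 - 2*x + 1)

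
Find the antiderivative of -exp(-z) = exp(-z) + C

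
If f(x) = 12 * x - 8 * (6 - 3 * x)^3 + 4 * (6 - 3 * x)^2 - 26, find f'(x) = 648*x^2 - 2520*x + 2460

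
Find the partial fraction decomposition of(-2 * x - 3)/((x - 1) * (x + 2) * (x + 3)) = 3/(4*(x + 3)) - 1/(3*(x + 2)) - 5/(12*(x - 1))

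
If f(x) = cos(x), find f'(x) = -sin(x)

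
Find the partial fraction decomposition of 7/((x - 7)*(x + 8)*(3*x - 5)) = -63/(464*(3*x - 5)) + 7/(435*(x + 8)) + 7/(240*(x - 7))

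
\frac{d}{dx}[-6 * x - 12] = -6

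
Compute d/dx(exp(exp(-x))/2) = -exp(-x + exp(-x))/2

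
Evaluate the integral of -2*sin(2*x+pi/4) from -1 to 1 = -sqrt(2)*sin(2)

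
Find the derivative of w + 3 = 1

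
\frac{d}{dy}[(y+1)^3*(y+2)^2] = 5*y^4 + 28*y^3 + 57*y^2 + 50*y + 16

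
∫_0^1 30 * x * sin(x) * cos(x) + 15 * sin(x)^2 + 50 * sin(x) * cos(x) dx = 40*sin(1)^2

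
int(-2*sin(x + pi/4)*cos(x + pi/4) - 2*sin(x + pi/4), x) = (cos(x + pi/4) + 1)^2 + C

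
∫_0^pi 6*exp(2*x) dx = 3*(-exp(-pi) + exp(pi))*exp(pi)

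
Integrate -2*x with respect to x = -x^2 + C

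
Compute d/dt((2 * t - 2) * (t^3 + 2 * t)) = 8*t^3 - 6*t^2 + 8*t - 4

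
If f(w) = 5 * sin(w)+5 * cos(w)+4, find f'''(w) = 5*sin(w) - 5*cos(w)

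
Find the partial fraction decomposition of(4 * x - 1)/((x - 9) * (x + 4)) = 17/(13*(x + 4)) + 35/(13*(x - 9))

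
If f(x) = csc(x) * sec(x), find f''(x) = 2*sin(x)/cos(x)^3 + 2*cos(x)/sin(x)^3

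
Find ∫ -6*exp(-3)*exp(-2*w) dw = 3*exp(-2*w - 3) + C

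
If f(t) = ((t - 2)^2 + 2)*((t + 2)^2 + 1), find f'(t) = 4*t^3 - 10*t + 4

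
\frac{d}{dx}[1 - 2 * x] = -2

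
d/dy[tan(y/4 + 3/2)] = tan(y/4 + 3/2)^2/4 + 1/4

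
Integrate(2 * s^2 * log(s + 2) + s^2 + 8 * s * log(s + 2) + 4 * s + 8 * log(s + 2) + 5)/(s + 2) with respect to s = ((s + 2)^2 + 1)*log(s + 2) + C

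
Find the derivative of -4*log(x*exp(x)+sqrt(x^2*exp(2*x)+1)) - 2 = (-4*x^2*exp(2*x) - 4*x*sqrt(x^2*exp(2*x) + 1)*exp(x) - 4*x*exp(2*x) - 4*sqrt(x^2*exp(2*x) + 1)*exp(x))/(x^2*exp(2*x) + x*sqrt(x^2*exp(2*x) + 1)*exp(x) + 1)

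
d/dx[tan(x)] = cos(x)^(-2)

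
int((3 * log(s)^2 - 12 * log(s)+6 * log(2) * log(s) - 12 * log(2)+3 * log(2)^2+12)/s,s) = (log(2*s) - 2)^3 + C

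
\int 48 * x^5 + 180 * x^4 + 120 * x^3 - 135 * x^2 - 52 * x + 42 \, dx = 8*x^6 + 36*x^5 + 30*x^4 - 45*x^3 - 26*x^2 + 42*x + C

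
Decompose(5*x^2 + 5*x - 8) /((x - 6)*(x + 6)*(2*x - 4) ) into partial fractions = 71/(96*(x + 6)) - 11/(32*(x - 2)) + 101/(48*(x - 6))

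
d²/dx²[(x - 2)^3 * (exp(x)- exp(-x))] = (x^3*exp(2*x) - x^3 + 12*x^2 - 6*x*exp(2*x) - 42*x + 4*exp(2*x) + 44)*exp(-x)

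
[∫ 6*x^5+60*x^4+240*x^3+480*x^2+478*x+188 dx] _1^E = -720 - (2 + E)^2 + (2 + E)^6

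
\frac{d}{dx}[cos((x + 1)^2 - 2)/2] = -(x + 1)*sin(x^2 + 2*x - 1)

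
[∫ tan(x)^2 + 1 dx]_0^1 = tan(1)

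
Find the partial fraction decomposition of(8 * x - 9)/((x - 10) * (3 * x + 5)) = 67/(35*(3*x + 5)) + 71/(35*(x - 10))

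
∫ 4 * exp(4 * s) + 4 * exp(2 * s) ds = (exp(2*s) + 1)^2 + C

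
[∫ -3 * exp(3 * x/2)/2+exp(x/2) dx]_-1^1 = -exp(3/2) - 2*exp(-1/2) + exp(-3/2) + 2*exp(1/2)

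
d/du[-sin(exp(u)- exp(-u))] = -(exp(2*u) + 1)*exp(-u)*cos(exp(u) - exp(-u))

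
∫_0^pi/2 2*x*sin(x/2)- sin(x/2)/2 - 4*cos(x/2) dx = sqrt(2)*(1 - 2*pi)/2 - 1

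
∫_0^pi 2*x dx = pi^2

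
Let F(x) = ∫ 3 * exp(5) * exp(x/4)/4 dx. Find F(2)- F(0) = -3*exp(5) + 3*exp(11/2)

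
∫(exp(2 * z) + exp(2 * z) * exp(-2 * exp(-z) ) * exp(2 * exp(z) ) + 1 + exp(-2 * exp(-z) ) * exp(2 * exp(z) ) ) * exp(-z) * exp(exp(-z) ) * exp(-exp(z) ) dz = 2*sinh(2*sinh(z)) + C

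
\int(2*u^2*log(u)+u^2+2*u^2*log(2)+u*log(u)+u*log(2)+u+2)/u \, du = (u^2 + u + 2)*log(2*u) + C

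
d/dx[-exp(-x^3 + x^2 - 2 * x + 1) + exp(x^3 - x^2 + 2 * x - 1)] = (3*x^2*exp(2*x^3 - 2*x^2 + 4*x - 2) + 3*x^2 - 2*x*exp(2*x^3 - 2*x^2 + 4*x - 2) - 2*x + 2*exp(2*x^3 - 2*x^2 + 4*x - 2) + 2)*exp(-x^3 + x^2 - 2*x + 1)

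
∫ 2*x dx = x^2 + C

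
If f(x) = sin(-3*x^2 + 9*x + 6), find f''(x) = -36*x^2*sin(-3*x^2 + 9*x + 6) + 108*x*sin(-3*x^2 + 9*x + 6) - 81*sin(-3*x^2 + 9*x + 6) - 6*cos(-3*x^2 + 9*x + 6)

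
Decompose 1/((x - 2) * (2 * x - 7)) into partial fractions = 2/(3*(2*x - 7)) - 1/(3*(x - 2))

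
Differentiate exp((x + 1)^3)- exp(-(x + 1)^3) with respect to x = (3*x^2*exp(2*x^3 + 6*x^2 + 6*x + 2) + 3*x^2 + 6*x*exp(2*x^3 + 6*x^2 + 6*x + 2) + 6*x + 3*exp(2*x^3 + 6*x^2 + 6*x + 2) + 3)*exp(-x^3 - 3*x^2 - 3*x - 1)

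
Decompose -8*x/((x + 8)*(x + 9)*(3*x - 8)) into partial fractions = -6/(35*(3*x - 8)) + 72/(35*(x + 9)) - 2/(x + 8)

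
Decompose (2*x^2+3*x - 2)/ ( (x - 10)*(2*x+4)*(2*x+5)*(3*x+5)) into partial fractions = 39/(350*(3*x + 5)) - 12/(125*(2*x + 5)) + 19/(1750*(x - 10))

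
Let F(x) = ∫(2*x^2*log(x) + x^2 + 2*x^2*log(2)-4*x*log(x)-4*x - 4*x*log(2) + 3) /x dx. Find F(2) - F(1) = -log(4)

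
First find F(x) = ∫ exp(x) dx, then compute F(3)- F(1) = -E + exp(3)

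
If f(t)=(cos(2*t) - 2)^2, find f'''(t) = -32*sin(2*t) + 32*sin(4*t)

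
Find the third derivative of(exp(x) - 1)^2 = 8*exp(2*x) - 2*exp(x)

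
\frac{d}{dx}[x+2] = 1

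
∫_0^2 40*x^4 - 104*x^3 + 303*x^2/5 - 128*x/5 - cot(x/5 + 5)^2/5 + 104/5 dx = -38/5 + cot(27/5) - cot(5)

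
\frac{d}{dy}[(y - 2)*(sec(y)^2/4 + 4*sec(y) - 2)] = y*tan(y)*sec(y)^2/2 + 4*y*tan(y)*sec(y) - tan(y)*sec(y)^2 - 8*tan(y)*sec(y) + sec(y)^2/4 + 4*sec(y) - 2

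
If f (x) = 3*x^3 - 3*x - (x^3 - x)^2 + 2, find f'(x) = -6*x^5 + 8*x^3 + 9*x^2 - 2*x - 3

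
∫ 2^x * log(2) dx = 2^x + C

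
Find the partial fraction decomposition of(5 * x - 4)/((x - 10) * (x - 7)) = -31/(3*(x - 7)) + 46/(3*(x - 10))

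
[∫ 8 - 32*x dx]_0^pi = (2 + 4*pi)*(4 - 4*pi) - 8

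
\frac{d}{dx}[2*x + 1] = 2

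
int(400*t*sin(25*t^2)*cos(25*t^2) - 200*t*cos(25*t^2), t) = -4*sin(25*t^2) - 2*cos(50*t^2) + C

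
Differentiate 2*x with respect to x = 2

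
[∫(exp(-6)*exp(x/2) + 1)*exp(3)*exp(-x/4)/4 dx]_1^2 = -exp(5/2) - exp(-11/4) + exp(-5/2) + exp(11/4)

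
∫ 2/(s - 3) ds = log(3*(s - 3)^2) + C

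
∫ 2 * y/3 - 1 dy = y^2/3 - y + C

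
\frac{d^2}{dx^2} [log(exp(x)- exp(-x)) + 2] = -4*exp(2*x)/(exp(4*x) - 2*exp(2*x) + 1)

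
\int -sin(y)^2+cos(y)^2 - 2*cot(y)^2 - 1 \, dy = y + sin(2*y)/2 + 2*cot(y) + C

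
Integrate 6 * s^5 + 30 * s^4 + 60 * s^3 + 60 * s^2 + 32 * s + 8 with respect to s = s^6 + 6*s^5 + 15*s^4 + 20*s^3 + 16*s^2 + 8*s + C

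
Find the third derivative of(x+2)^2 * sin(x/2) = -x^2*cos(x/2)/8 - 3*x*sin(x/2)/2 - x*cos(x/2)/2 - 3*sin(x/2) + 5*cos(x/2)/2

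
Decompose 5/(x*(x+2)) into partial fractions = -5/(2*(x + 2)) + 5/(2*x)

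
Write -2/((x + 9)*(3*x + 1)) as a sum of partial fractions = -3/(13*(3*x + 1)) + 1/(13*(x + 9))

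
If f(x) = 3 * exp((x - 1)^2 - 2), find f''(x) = 12*x^2*exp(x^2 - 2*x - 1) - 24*x*exp(x^2 - 2*x - 1) + 18*exp(x^2 - 2*x - 1)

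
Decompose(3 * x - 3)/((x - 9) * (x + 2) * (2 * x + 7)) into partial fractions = -18/(25*(2*x + 7)) + 3/(11*(x + 2)) + 24/(275*(x - 9))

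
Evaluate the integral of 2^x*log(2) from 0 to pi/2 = -1 + 2^(pi/2)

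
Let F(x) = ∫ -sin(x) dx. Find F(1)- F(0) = -1 + cos(1)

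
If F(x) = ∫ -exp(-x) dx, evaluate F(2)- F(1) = -exp(-1) + exp(-2)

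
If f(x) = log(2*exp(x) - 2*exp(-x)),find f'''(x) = (8*exp(4*x) + 8*exp(2*x))/(exp(6*x) - 3*exp(4*x) + 3*exp(2*x) - 1)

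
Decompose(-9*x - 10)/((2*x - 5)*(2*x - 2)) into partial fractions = -65/(6*(2*x - 5)) + 19/(6*(x - 1))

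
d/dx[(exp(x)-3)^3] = 3*exp(3*x) - 18*exp(2*x) + 27*exp(x)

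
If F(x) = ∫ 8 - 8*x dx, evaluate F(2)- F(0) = 0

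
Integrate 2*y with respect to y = y^2 + C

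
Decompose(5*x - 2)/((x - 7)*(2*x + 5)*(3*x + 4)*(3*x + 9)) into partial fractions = 78/(875*(3*x + 4)) - 116/(399*(2*x + 5)) + 17/(150*(x + 3)) + 11/(4750*(x - 7))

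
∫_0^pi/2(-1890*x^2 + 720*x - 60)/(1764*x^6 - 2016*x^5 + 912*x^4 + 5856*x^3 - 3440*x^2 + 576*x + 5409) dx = -acot(24/5) + acot(-2*pi^2/5 + 2*pi/15 + 24/5 + 7*pi^3/20)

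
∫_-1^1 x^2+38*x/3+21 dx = 128/3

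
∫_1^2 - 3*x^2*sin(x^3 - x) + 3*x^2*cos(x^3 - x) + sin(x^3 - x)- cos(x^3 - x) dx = -1 + sin(6) + cos(6)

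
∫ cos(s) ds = sin(s) + C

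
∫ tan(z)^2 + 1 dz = tan(z) + C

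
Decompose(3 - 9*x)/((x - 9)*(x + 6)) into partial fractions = -19/(5*(x + 6)) - 26/(5*(x - 9))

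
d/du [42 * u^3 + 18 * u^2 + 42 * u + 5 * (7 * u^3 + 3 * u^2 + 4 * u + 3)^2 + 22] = 1470*u^5 + 1050*u^4 + 1300*u^3 + 1116*u^2 + 376*u + 162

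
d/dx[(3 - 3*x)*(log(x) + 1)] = (-3*x*log(x) - 6*x + 3)/x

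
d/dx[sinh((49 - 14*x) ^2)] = 196*(2*x - 7)*cosh(196*x^2 - 1372*x + 2401)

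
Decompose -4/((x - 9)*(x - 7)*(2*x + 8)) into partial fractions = -2/(143*(x + 4)) + 1/(11*(x - 7)) - 1/(13*(x - 9))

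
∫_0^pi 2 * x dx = pi^2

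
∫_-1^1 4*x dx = 0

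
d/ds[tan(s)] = cos(s)^(-2)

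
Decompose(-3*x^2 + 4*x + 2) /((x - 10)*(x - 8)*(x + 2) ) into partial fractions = -3/(20*(x + 2)) + 79/(10*(x - 8)) - 43/(4*(x - 10))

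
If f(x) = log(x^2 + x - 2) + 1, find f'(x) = (2*x + 1)/(x^2 + x - 2)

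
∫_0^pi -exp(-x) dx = -1 + exp(-pi)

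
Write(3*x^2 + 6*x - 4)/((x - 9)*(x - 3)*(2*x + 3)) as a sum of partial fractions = -25/(189*(2*x + 3)) - 41/(54*(x - 3)) + 293/(126*(x - 9))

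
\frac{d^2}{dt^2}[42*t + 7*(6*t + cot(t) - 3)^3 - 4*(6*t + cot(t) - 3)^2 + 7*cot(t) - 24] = 1512*t^2*cot(t)^3 + 1512*t^2*cot(t) + 756*t*cot(t)^4 - 1608*t*cot(t)^3 - 2016*t*cot(t)^2 - 1608*t*cot(t) + 6300*t + 84*cot(t)^5 - 402*cot(t)^4 + 62*cot(t)^3 + 1072*cot(t)^2 + 1490*cot(t) - 3350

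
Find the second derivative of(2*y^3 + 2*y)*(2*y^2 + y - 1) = 80*y^3 + 24*y^2 + 12*y + 4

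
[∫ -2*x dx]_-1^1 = 0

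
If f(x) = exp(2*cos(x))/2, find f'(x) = -exp(2*cos(x))*sin(x)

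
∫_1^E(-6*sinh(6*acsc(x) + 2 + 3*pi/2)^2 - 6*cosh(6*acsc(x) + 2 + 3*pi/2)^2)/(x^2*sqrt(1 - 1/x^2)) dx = -sinh(4 + 9*pi)/2 + sinh(4 + 12*acsc(E) + 3*pi)/2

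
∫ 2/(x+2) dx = 2*log(x + 2) + C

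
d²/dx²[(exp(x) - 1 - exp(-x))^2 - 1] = (4*exp(4*x) - 2*exp(3*x) + 2*exp(x) + 4)*exp(-2*x)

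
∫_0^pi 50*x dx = 25*pi^2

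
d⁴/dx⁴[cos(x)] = cos(x)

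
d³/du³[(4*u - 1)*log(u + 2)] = (-4*u - 26)/(u^3 + 6*u^2 + 12*u + 8)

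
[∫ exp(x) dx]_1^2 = -E + exp(2)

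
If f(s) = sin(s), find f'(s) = cos(s)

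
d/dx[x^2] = 2*x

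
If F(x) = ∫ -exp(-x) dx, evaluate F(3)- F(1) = -exp(-1) + exp(-3)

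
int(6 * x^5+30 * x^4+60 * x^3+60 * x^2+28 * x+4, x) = x^6 + 6*x^5 + 15*x^4 + 20*x^3 + 14*x^2 + 4*x + C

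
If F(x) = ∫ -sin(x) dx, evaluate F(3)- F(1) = cos(3) - cos(1)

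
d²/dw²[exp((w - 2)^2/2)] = w^2*exp(w^2/2 - 2*w + 2) - 4*w*exp(w^2/2 - 2*w + 2) + 5*exp(w^2/2 - 2*w + 2)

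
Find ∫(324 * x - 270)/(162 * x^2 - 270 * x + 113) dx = log((18*x - 15)^2 + 1) + C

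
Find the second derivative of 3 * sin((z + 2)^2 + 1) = -12*z^2*sin(z^2 + 4*z + 5) - 48*z*sin(z^2 + 4*z + 5) - 48*sin(z^2 + 4*z + 5) + 6*cos(z^2 + 4*z + 5)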